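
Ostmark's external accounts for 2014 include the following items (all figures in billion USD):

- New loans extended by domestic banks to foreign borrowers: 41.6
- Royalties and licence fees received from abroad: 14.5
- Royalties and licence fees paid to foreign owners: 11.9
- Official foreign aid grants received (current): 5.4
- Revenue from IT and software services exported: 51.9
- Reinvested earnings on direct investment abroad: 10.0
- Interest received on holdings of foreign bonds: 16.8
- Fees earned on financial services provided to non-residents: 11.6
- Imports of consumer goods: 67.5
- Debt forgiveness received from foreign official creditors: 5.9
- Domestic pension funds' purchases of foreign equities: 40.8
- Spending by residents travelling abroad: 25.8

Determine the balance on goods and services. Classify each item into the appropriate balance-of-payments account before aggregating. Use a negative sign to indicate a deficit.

Goods: -67.5
Services: 11.6 - 11.9 + 14.5 + 51.9 - 25.8 = 40.3
Trade balance = -67.5 + 40.3 = -27.2
(Excluded from the trade balance — financial account: new loans extended by domestic banks to foreign borrowers 41.6, domestic pension funds' purchases of foreign equities 40.8; secondary income: official foreign aid grants received (current) 5.4; primary income: reinvested earnings on direct investment abroad 10.0, interest received on holdings of foreign bonds 16.8; capital account: debt forgiveness received from foreign official creditors 5.9.)

-27.2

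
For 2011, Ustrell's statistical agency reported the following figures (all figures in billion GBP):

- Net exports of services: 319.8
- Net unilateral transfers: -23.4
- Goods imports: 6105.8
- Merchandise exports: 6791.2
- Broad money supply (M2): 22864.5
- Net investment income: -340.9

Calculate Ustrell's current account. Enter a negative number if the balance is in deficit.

Goods balance = 6791.2 - 6105.8 = 685.4
Services balance = 319.8
Trade balance (goods + services) = 685.4 + 319.8 = 1005.2
Net primary income = -340.9
Net secondary income = -23.4
Current account = 1005.2 + (-340.9) + (-23.4) = 640.9

640.9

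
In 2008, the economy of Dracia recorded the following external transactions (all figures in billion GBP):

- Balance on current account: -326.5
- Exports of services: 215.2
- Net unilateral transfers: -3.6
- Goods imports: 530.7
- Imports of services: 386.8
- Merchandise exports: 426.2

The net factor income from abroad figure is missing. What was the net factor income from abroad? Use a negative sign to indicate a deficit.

Current account = goods balance + services balance + net primary income + net secondary income
Sum of the known components = -279.7
Net factor income from abroad = CA - (known components) = -326.5 - (-279.7) = -46.8

-46.8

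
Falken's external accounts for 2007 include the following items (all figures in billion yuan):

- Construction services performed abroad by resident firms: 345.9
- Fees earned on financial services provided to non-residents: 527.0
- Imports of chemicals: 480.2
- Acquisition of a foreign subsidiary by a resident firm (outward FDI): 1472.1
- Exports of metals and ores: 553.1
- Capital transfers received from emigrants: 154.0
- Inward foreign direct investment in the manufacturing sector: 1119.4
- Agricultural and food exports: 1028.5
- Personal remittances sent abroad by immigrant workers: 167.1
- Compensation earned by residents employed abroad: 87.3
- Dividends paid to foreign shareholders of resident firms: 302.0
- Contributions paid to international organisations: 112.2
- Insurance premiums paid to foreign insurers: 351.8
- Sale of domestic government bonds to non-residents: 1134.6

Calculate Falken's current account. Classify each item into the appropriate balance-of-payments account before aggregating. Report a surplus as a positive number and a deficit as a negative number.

1128.5

Goods: -480.2 + 553.1 + 1028.5 = 1101.4
Services: 345.9 - 351.8 + 527.0 = 521.1
Primary income: -302.0 + 87.3 = -214.7
Secondary income: -112.2 - 167.1 = -279.3
Current account = 1101.4 + 521.1 + (-214.7) + (-279.3) = 1128.5
(Excluded from the current account — financial account: acquisition of a foreign subsidiary by a resident firm (outward FDI) 1472.1, inward foreign direct investment in the manufacturing sector 1119.4, sale of domestic government bonds to non-residents 1134.6; capital account: capital transfers received from emigrants 154.0.)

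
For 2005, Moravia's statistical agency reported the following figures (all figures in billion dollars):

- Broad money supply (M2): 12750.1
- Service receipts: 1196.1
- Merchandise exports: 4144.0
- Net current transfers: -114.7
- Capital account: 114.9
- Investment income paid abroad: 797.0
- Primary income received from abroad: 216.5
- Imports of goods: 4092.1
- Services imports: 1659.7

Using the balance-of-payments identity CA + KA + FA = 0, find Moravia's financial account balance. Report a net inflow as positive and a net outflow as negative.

992.0

Goods balance = 4144.0 - 4092.1 = 51.9
Services balance = 1196.1 - 1659.7 = -463.6
Trade balance (goods + services) = 51.9 + (-463.6) = -411.7
Net primary income = 216.5 - 797.0 = -580.5
Net secondary income = -114.7
Current account = -411.7 + (-580.5) + (-114.7) = -1106.9
Financial account = -(-1106.9 + 114.9) = 992.0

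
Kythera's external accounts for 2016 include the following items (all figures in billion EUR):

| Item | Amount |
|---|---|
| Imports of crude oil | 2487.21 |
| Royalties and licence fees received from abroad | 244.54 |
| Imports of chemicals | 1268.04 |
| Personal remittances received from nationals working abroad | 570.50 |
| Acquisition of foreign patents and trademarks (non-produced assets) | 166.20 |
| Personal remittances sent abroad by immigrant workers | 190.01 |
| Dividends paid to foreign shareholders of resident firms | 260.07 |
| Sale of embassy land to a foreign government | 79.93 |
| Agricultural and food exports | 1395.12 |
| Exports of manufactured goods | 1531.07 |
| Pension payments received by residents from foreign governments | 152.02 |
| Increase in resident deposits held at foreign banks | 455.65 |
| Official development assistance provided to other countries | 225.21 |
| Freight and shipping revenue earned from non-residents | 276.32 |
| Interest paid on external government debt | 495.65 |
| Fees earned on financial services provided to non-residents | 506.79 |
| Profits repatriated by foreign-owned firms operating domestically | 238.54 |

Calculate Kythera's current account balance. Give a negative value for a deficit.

Goods: 1395.12 - 1268.04 + 1531.07 - 2487.21 = -829.06
Services: 244.54 + 506.79 + 276.32 = 1027.65
Primary income: -495.65 - 260.07 - 238.54 = -994.26
Secondary income: -190.01 + 152.02 - 225.21 + 570.50 = 307.30
Current account = (-829.06) + 1027.65 + (-994.26) + 307.30 = -488.37
(Excluded from the current account — capital account: acquisition of foreign patents and trademarks (non-produced assets) 166.20, sale of embassy land to a foreign government 79.93; financial account: increase in resident deposits held at foreign banks 455.65.)

-488.37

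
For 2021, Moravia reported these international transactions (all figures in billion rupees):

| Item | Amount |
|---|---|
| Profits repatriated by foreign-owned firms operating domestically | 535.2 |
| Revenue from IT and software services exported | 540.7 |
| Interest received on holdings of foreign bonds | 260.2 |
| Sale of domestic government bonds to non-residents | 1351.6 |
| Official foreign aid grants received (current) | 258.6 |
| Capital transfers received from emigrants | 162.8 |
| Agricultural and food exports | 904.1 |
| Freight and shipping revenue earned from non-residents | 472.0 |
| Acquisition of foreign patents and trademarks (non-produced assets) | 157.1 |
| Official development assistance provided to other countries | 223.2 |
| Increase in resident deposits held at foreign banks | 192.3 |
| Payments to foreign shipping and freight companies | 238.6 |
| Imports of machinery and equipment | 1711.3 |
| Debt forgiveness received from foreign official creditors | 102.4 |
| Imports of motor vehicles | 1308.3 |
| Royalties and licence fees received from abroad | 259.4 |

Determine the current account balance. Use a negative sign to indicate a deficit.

Goods: 904.1 - 1711.3 - 1308.3 = -2115.5
Services: -238.6 + 259.4 + 540.7 + 472.0 = 1033.5
Primary income: 260.2 - 535.2 = -275.0
Secondary income: 258.6 - 223.2 = 35.4
Current account = (-2115.5) + 1033.5 + (-275.0) + 35.4 = -1321.6
(Excluded from the current account — financial account: sale of domestic government bonds to non-residents 1351.6, increase in resident deposits held at foreign banks 192.3; capital account: capital transfers received from emigrants 162.8, acquisition of foreign patents and trademarks (non-produced assets) 157.1, debt forgiveness received from foreign official creditors 102.4.)

-1321.6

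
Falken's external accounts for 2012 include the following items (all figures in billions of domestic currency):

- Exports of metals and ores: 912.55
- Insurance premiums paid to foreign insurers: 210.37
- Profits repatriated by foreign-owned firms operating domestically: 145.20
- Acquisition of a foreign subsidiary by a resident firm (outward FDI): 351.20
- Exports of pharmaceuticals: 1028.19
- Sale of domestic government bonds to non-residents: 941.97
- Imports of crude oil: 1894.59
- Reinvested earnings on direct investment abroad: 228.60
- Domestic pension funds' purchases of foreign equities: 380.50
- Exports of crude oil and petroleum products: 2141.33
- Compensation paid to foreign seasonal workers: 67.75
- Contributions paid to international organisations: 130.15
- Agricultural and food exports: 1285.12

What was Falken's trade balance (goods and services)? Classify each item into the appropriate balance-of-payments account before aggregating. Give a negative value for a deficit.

3262.23

Goods: 1028.19 + 912.55 + 2141.33 - 1894.59 + 1285.12 = 3472.60
Services: -210.37
Trade balance = 3472.60 + (-210.37) = 3262.23
(Excluded from the trade balance — primary income: profits repatriated by foreign-owned firms operating domestically 145.20, reinvested earnings on direct investment abroad 228.60, compensation paid to foreign seasonal workers 67.75; financial account: acquisition of a foreign subsidiary by a resident firm (outward FDI) 351.20, sale of domestic government bonds to non-residents 941.97, domestic pension funds' purchases of foreign equities 380.50; secondary income: contributions paid to international organisations 130.15.)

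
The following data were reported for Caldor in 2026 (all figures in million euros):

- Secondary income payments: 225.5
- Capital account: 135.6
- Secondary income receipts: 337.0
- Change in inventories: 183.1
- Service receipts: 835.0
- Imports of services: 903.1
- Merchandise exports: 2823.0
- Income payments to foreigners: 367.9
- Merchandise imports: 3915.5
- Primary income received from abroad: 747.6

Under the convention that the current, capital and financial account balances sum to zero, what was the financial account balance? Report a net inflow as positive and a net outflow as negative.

533.8

Goods balance = 2823.0 - 3915.5 = -1092.5
Services balance = 835.0 - 903.1 = -68.1
Trade balance (goods + services) = -1092.5 + (-68.1) = -1160.6
Net primary income = 747.6 - 367.9 = 379.7
Net secondary income = 337.0 - 225.5 = 111.5
Current account = -1160.6 + 379.7 + 111.5 = -669.4
Financial account = -(-669.4 + 135.6) = 533.8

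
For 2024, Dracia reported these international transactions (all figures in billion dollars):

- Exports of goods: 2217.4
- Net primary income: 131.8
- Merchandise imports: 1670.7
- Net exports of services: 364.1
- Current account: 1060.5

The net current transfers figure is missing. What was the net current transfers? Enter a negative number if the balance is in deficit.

Current account = goods balance + services balance + net primary income + net secondary income
Sum of the known components = 1042.6
Net current transfers = CA - (known components) = 1060.5 - 1042.6 = 17.9

17.9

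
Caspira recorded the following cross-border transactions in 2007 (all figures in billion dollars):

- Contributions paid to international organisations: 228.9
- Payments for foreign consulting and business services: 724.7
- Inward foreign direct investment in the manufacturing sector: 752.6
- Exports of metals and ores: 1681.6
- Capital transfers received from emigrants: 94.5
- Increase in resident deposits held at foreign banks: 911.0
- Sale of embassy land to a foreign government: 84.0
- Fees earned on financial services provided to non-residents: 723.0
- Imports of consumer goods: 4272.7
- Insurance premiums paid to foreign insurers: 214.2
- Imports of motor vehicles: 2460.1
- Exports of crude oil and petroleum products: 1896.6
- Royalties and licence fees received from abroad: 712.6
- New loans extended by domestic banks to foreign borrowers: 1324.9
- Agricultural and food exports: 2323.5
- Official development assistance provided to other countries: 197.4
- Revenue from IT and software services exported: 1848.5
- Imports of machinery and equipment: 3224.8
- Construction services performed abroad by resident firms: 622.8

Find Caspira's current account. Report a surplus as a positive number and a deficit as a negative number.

Goods: 1896.6 - 4272.7 + 2323.5 + 1681.6 - 3224.8 - 2460.1 = -4055.9
Services: 723.0 + 1848.5 - 724.7 - 214.2 + 712.6 + 622.8 = 2968.0
Secondary income: -197.4 - 228.9 = -426.3
Current account = (-4055.9) + 2968.0 + (-426.3) = -1514.2
(Excluded from the current account — financial account: inward foreign direct investment in the manufacturing sector 752.6, increase in resident deposits held at foreign banks 911.0, new loans extended by domestic banks to foreign borrowers 1324.9; capital account: capital transfers received from emigrants 94.5, sale of embassy land to a foreign government 84.0.)

-1514.2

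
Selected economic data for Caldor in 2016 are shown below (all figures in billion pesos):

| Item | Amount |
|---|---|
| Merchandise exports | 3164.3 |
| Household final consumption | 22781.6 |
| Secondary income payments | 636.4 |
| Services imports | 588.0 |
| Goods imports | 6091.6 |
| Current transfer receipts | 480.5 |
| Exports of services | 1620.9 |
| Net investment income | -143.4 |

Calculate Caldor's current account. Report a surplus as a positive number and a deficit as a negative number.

-2193.7

Goods balance = 3164.3 - 6091.6 = -2927.3
Services balance = 1620.9 - 588.0 = 1032.9
Trade balance (goods + services) = -2927.3 + 1032.9 = -1894.4
Net primary income = -143.4
Net secondary income = 480.5 - 636.4 = -155.9
Current account = -1894.4 + (-143.4) + (-155.9) = -2193.7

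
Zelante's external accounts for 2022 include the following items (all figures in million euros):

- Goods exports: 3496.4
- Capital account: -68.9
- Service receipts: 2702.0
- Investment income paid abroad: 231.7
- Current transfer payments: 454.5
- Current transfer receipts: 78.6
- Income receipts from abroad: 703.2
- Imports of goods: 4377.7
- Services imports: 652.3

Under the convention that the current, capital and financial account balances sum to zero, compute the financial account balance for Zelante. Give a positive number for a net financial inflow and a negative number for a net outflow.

Goods balance = 3496.4 - 4377.7 = -881.3
Services balance = 2702.0 - 652.3 = 2049.7
Trade balance (goods + services) = -881.3 + 2049.7 = 1168.4
Net primary income = 703.2 - 231.7 = 471.5
Net secondary income = 78.6 - 454.5 = -375.9
Current account = 1168.4 + 471.5 + (-375.9) = 1264.0
Financial account = -(1264.0 + (-68.9)) = -1195.1

-1195.1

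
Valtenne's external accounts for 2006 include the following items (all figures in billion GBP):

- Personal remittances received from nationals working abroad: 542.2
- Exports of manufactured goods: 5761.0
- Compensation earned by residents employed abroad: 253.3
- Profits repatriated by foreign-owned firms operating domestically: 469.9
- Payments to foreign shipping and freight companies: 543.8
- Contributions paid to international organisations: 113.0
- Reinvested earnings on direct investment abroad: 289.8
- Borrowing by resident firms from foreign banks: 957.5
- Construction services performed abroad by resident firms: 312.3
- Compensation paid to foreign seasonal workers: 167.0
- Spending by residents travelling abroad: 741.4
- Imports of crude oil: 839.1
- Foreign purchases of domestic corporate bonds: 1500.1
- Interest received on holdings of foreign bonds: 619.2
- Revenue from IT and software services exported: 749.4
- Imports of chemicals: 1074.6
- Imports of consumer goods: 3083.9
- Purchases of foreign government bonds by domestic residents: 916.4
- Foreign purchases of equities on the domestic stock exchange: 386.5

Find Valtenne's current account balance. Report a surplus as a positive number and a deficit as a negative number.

Goods: 5761.0 - 1074.6 - 839.1 - 3083.9 = 763.4
Services: -741.4 + 749.4 - 543.8 + 312.3 = -223.5
Primary income: -167.0 + 253.3 + 619.2 - 469.9 + 289.8 = 525.4
Secondary income: 542.2 - 113.0 = 429.2
Current account = 763.4 + (-223.5) + 525.4 + 429.2 = 1494.5
(Excluded from the current account — financial account: borrowing by resident firms from foreign banks 957.5, foreign purchases of domestic corporate bonds 1500.1, purchases of foreign government bonds by domestic residents 916.4, foreign purchases of equities on the domestic stock exchange 386.5.)

1494.5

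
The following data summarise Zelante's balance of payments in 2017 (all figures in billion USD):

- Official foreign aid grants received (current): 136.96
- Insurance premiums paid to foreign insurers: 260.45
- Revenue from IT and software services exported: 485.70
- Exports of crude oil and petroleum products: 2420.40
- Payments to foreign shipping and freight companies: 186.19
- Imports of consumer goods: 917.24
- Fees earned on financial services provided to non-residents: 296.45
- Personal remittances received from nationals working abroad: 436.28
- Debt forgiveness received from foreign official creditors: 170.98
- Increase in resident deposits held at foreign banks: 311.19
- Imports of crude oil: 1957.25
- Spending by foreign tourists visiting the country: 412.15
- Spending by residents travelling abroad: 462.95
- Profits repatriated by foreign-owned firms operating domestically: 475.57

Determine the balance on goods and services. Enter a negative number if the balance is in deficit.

Goods: -1957.25 + 2420.40 - 917.24 = -454.09
Services: 485.70 + 296.45 - 462.95 + 412.15 - 260.45 - 186.19 = 284.71
Trade balance = -454.09 + 284.71 = -169.38
(Excluded from the trade balance — secondary income: official foreign aid grants received (current) 136.96, personal remittances received from nationals working abroad 436.28; capital account: debt forgiveness received from foreign official creditors 170.98; financial account: increase in resident deposits held at foreign banks 311.19; primary income: profits repatriated by foreign-owned firms operating domestically 475.57.)

-169.38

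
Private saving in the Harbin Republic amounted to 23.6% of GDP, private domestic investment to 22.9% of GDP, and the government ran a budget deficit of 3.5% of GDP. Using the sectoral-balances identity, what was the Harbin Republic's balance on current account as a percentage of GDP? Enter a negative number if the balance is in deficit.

-2.8

By the sectoral-balances identity, CA = (S_private - I) + (T - G).
Private balance = 23.6 - 22.9 = 0.7
Government balance (T - G) = -3.5
CA = 0.7 + (-3.5) = -2.8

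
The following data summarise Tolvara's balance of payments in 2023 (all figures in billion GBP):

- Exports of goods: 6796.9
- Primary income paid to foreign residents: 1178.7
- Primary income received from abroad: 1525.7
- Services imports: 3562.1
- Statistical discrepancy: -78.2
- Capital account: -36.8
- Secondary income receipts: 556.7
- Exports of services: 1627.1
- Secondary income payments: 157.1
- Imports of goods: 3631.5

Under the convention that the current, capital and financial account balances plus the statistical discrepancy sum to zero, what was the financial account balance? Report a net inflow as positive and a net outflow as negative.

-1862.0

Goods balance = 6796.9 - 3631.5 = 3165.4
Services balance = 1627.1 - 3562.1 = -1935.0
Trade balance (goods + services) = 3165.4 + (-1935.0) = 1230.4
Net primary income = 1525.7 - 1178.7 = 347.0
Net secondary income = 556.7 - 157.1 = 399.6
Current account = 1230.4 + 347.0 + 399.6 = 1977.0
Financial account = -(1977.0 + (-36.8) + (-78.2)) = -1862.0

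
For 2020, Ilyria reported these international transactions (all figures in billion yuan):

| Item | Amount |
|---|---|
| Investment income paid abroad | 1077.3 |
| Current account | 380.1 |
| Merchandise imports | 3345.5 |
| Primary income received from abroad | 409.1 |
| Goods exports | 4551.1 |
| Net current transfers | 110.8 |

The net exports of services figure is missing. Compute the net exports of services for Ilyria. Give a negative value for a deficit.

-268.1

Current account = goods balance + services balance + net primary income + net secondary income
Sum of the known components = 648.2
Net exports of services = CA - (known components) = 380.1 - 648.2 = -268.1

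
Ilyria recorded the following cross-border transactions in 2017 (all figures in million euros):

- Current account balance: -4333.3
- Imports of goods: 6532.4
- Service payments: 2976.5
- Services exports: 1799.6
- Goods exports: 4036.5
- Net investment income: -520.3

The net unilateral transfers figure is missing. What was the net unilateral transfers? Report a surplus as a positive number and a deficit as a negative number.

-140.2

Current account = goods balance + services balance + net primary income + net secondary income
Sum of the known components = -4193.1
Net unilateral transfers = CA - (known components) = -4333.3 - (-4193.1) = -140.2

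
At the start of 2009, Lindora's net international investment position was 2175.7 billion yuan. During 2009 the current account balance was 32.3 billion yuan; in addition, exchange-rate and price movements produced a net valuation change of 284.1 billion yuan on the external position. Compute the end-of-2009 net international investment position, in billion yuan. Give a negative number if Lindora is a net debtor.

2492.1

Change in NIIP = current account + net valuation change = 32.3 + 284.1 = 316.4
End-of-year NIIP = 2175.7 + 316.4 = 2492.1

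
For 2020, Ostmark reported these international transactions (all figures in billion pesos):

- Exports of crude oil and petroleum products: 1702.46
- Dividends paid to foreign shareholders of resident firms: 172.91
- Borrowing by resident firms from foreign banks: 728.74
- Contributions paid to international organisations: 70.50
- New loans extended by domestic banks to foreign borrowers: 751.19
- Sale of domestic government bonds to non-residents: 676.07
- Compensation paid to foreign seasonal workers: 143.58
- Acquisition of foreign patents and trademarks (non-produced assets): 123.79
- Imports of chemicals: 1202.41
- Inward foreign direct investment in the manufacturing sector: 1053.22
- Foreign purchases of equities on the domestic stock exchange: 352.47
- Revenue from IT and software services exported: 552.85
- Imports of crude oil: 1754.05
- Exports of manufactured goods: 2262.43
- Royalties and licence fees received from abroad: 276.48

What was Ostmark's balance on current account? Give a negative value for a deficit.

1450.77

Goods: -1202.41 - 1754.05 + 1702.46 + 2262.43 = 1008.43
Services: 552.85 + 276.48 = 829.33
Primary income: -172.91 - 143.58 = -316.49
Secondary income: -70.50
Current account = 1008.43 + 829.33 + (-316.49) + (-70.50) = 1450.77
(Excluded from the current account — financial account: borrowing by resident firms from foreign banks 728.74, new loans extended by domestic banks to foreign borrowers 751.19, sale of domestic government bonds to non-residents 676.07, inward foreign direct investment in the manufacturing sector 1053.22, foreign purchases of equities on the domestic stock exchange 352.47; capital account: acquisition of foreign patents and trademarks (non-produced assets) 123.79.)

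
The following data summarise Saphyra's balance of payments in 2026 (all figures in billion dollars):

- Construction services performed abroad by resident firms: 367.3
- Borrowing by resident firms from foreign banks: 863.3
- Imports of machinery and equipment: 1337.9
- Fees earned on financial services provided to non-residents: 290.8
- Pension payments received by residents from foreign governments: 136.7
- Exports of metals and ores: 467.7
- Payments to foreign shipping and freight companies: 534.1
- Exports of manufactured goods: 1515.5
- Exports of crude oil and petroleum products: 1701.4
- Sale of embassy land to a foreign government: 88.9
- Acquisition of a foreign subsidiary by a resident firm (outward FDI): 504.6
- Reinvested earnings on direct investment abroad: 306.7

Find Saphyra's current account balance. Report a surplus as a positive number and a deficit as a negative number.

Goods: 1515.5 + 1701.4 + 467.7 - 1337.9 = 2346.7
Services: 290.8 - 534.1 + 367.3 = 124.0
Primary income: 306.7
Secondary income: 136.7
Current account = 2346.7 + 124.0 + 306.7 + 136.7 = 2914.1
(Excluded from the current account — financial account: borrowing by resident firms from foreign banks 863.3, acquisition of a foreign subsidiary by a resident firm (outward FDI) 504.6; capital account: sale of embassy land to a foreign government 88.9.)

2914.1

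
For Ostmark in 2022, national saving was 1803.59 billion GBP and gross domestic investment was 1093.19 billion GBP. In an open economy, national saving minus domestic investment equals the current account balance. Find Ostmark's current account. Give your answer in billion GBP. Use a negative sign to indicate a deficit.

CA = S - I = 1803.59 - 1093.19 = 710.40

710.40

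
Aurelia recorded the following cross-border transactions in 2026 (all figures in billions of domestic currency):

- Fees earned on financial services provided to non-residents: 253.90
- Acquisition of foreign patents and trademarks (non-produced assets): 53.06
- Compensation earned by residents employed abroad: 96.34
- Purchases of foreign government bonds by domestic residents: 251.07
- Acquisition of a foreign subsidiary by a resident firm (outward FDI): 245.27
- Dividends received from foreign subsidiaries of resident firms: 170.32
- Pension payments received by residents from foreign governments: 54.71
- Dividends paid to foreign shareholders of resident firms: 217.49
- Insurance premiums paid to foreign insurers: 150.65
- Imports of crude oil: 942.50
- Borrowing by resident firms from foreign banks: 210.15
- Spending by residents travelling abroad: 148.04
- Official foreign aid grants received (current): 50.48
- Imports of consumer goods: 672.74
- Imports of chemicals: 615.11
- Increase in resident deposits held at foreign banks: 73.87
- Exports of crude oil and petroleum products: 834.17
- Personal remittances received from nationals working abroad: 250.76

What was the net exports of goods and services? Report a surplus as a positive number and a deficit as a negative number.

-1440.97

Goods: -615.11 - 672.74 + 834.17 - 942.50 = -1396.18
Services: -148.04 + 253.90 - 150.65 = -44.79
Trade balance = -1396.18 + (-44.79) = -1440.97
(Excluded from the trade balance — capital account: acquisition of foreign patents and trademarks (non-produced assets) 53.06; primary income: compensation earned by residents employed abroad 96.34, dividends received from foreign subsidiaries of resident firms 170.32, dividends paid to foreign shareholders of resident firms 217.49; financial account: purchases of foreign government bonds by domestic residents 251.07, acquisition of a foreign subsidiary by a resident firm (outward FDI) 245.27, borrowing by resident firms from foreign banks 210.15, increase in resident deposits held at foreign banks 73.87; secondary income: pension payments received by residents from foreign governments 54.71, official foreign aid grants received (current) 50.48, personal remittances received from nationals working abroad 250.76.)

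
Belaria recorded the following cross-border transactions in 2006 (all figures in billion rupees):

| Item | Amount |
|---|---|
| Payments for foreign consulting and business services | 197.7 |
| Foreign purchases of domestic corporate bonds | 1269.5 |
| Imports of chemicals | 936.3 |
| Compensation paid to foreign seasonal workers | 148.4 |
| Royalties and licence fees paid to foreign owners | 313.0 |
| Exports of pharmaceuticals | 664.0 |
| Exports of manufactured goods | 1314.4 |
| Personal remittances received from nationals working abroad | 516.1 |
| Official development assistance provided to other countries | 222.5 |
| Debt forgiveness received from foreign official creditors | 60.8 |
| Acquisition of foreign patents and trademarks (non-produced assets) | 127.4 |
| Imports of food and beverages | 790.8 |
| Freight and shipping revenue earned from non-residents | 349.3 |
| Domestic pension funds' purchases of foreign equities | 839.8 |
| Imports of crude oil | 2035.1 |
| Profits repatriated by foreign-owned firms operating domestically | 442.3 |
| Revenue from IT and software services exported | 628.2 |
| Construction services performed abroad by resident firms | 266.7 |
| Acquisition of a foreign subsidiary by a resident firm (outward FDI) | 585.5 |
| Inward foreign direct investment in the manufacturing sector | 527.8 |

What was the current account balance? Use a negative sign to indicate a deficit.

Goods: -790.8 + 1314.4 + 664.0 - 2035.1 - 936.3 = -1783.8
Services: -313.0 + 266.7 + 349.3 + 628.2 - 197.7 = 733.5
Primary income: -442.3 - 148.4 = -590.7
Secondary income: -222.5 + 516.1 = 293.6
Current account = (-1783.8) + 733.5 + (-590.7) + 293.6 = -1347.4
(Excluded from the current account — financial account: foreign purchases of domestic corporate bonds 1269.5, domestic pension funds' purchases of foreign equities 839.8, acquisition of a foreign subsidiary by a resident firm (outward FDI) 585.5, inward foreign direct investment in the manufacturing sector 527.8; capital account: debt forgiveness received from foreign official creditors 60.8, acquisition of foreign patents and trademarks (non-produced assets) 127.4.)

-1347.4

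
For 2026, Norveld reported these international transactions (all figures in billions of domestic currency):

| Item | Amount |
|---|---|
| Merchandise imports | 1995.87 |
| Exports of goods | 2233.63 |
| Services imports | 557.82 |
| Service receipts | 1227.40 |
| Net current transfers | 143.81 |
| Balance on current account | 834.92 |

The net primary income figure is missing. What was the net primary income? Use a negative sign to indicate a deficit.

Current account = goods balance + services balance + net primary income + net secondary income
Sum of the known components = 1051.15
Net primary income = CA - (known components) = 834.92 - 1051.15 = -216.23

-216.23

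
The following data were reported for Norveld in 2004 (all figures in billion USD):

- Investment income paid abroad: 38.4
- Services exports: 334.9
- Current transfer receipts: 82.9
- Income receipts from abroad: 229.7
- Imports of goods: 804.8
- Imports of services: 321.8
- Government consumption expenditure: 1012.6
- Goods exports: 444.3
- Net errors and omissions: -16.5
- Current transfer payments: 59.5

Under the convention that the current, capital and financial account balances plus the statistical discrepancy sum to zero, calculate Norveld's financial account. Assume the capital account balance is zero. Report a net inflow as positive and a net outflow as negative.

149.2

Goods balance = 444.3 - 804.8 = -360.5
Services balance = 334.9 - 321.8 = 13.1
Trade balance (goods + services) = -360.5 + 13.1 = -347.4
Net primary income = 229.7 - 38.4 = 191.3
Net secondary income = 82.9 - 59.5 = 23.4
Current account = -347.4 + 191.3 + 23.4 = -132.7
Financial account = -(-132.7 + (-16.5)) = 149.2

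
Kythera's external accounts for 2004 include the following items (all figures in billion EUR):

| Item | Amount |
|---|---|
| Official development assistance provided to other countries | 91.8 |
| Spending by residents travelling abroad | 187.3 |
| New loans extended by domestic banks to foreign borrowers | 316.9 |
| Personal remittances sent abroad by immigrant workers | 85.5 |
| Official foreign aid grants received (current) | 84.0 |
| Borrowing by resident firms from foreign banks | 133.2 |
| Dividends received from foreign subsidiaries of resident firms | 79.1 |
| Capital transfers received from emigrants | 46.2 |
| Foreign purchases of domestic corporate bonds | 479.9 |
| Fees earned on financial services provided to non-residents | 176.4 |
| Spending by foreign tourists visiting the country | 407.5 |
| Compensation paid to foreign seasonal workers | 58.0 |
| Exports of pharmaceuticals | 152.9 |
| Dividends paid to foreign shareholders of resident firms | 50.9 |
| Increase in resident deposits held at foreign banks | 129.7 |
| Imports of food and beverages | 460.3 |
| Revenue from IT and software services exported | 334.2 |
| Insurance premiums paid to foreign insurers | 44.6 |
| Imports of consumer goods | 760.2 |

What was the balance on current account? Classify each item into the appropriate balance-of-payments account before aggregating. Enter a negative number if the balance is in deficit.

Goods: -760.2 + 152.9 - 460.3 = -1067.6
Services: 176.4 + 407.5 + 334.2 - 187.3 - 44.6 = 686.2
Primary income: 79.1 - 50.9 - 58.0 = -29.8
Secondary income: -91.8 - 85.5 + 84.0 = -93.3
Current account = (-1067.6) + 686.2 + (-29.8) + (-93.3) = -504.5
(Excluded from the current account — financial account: new loans extended by domestic banks to foreign borrowers 316.9, borrowing by resident firms from foreign banks 133.2, foreign purchases of domestic corporate bonds 479.9, increase in resident deposits held at foreign banks 129.7; capital account: capital transfers received from emigrants 46.2.)

-504.5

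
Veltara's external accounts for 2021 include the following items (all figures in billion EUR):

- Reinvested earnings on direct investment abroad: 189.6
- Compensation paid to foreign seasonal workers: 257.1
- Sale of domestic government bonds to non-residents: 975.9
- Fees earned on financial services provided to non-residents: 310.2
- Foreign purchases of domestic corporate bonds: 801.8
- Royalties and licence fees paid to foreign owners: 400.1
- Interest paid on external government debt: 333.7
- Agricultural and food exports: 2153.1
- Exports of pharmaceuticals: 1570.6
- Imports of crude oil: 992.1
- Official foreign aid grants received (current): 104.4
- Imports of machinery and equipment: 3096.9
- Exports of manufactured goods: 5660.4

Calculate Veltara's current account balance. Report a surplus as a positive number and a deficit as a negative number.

4908.4

Goods: 1570.6 - 992.1 - 3096.9 + 2153.1 + 5660.4 = 5295.1
Services: 310.2 - 400.1 = -89.9
Primary income: 189.6 - 257.1 - 333.7 = -401.2
Secondary income: 104.4
Current account = 5295.1 + (-89.9) + (-401.2) + 104.4 = 4908.4
(Excluded from the current account — financial account: sale of domestic government bonds to non-residents 975.9, foreign purchases of domestic corporate bonds 801.8.)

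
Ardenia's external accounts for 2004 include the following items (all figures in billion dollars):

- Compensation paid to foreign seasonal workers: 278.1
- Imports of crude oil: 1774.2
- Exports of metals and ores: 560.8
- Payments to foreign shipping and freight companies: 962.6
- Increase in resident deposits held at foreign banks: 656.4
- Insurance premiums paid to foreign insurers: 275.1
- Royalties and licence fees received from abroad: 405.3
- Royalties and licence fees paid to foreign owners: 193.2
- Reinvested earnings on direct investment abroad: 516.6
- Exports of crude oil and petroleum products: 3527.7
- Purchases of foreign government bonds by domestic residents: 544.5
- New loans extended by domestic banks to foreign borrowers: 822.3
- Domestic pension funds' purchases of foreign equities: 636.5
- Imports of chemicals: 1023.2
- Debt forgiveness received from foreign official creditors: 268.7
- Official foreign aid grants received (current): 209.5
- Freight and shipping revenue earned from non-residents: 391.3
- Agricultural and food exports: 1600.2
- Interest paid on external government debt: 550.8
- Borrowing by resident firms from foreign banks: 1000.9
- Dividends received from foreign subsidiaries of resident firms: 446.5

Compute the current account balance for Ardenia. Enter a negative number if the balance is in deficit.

Goods: 560.8 + 1600.2 - 1023.2 - 1774.2 + 3527.7 = 2891.3
Services: 405.3 - 962.6 - 275.1 + 391.3 - 193.2 = -634.3
Primary income: -550.8 - 278.1 + 446.5 + 516.6 = 134.2
Secondary income: 209.5
Current account = 2891.3 + (-634.3) + 134.2 + 209.5 = 2600.7
(Excluded from the current account — financial account: increase in resident deposits held at foreign banks 656.4, purchases of foreign government bonds by domestic residents 544.5, new loans extended by domestic banks to foreign borrowers 822.3, domestic pension funds' purchases of foreign equities 636.5, borrowing by resident firms from foreign banks 1000.9; capital account: debt forgiveness received from foreign official creditors 268.7.)

2600.7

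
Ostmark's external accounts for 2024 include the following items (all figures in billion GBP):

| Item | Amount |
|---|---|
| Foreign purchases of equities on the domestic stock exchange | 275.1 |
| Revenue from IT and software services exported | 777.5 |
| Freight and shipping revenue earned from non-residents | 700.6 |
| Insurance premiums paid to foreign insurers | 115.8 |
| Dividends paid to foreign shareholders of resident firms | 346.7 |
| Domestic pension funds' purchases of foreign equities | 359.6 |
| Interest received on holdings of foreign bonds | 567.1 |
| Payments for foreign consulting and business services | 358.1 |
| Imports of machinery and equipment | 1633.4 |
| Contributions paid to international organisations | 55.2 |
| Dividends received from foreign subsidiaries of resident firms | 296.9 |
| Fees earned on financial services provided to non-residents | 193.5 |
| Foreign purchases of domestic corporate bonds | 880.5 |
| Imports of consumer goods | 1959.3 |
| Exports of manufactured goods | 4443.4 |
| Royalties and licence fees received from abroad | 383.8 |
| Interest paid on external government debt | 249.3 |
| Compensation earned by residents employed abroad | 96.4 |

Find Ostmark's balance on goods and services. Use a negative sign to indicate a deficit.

2432.2

Goods: 4443.4 - 1959.3 - 1633.4 = 850.7
Services: -358.1 + 193.5 - 115.8 + 700.6 + 777.5 + 383.8 = 1581.5
Trade balance = 850.7 + 1581.5 = 2432.2
(Excluded from the trade balance — financial account: foreign purchases of equities on the domestic stock exchange 275.1, domestic pension funds' purchases of foreign equities 359.6, foreign purchases of domestic corporate bonds 880.5; primary income: dividends paid to foreign shareholders of resident firms 346.7, interest received on holdings of foreign bonds 567.1, dividends received from foreign subsidiaries of resident firms 296.9, interest paid on external government debt 249.3, compensation earned by residents employed abroad 96.4; secondary income: contributions paid to international organisations 55.2.)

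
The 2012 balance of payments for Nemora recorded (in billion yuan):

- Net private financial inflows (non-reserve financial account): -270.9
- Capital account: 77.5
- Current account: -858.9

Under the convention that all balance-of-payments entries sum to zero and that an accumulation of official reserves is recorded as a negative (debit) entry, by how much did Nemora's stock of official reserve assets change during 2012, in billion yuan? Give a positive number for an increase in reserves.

-1052.3

Official reserve transactions balance = -((-858.9) + 77.5 + (-270.9)) = 1052.3
An accumulation of reserves is recorded as a debit (negative entry), so the change in the stock of reserves is the negative of that balance.
Change in official reserves = -(1052.3) = -1052.3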